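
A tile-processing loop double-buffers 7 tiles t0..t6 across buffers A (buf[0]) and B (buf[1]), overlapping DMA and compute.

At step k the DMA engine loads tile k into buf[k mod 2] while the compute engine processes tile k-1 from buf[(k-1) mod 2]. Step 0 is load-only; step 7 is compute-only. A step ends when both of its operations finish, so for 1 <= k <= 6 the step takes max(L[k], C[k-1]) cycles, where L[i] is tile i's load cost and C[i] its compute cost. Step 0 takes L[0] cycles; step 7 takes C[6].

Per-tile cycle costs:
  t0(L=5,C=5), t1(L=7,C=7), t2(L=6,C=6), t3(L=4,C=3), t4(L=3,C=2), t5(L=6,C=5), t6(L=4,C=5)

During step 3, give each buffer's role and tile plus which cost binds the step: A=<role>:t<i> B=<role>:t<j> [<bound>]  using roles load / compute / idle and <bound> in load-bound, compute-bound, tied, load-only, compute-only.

k=0 load=t0/5c comp=- wait=5 total=5
k=1 load=t1/7c comp=t0/5c wait=7 total=12
k=2 load=t2/6c comp=t1/7c wait=7 total=19
k=3 load=t3/4c comp=t2/6c wait=6 total=25
k=4 load=t4/3c comp=t3/3c wait=3 total=28
k=5 load=t5/6c comp=t4/2c wait=6 total=34
k=6 load=t6/4c comp=t5/5c wait=5 total=39
k=7 load=- comp=t6/5c wait=5 total=44

step 3: A=compute:t2 B=load:t3 [compute-bound]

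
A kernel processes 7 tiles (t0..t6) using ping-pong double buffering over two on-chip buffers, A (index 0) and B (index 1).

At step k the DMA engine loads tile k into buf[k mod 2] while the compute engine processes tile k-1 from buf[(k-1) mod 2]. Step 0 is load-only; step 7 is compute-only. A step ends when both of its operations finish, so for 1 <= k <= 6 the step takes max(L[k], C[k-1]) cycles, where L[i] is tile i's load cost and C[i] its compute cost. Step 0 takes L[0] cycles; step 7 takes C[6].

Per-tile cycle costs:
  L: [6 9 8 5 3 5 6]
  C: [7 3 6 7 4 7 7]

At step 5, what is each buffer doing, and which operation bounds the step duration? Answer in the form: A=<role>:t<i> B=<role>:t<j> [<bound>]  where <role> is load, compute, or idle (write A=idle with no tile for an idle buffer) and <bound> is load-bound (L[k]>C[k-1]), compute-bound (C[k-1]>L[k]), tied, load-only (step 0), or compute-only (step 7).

[0] DMA t0→A (6c) ∥ CU idle ⇒ 6c, clock 6
[1] DMA t1→B (9c) ∥ CU A:t0 (7c) ⇒ 9c, clock 15
[2] DMA t2→A (8c) ∥ CU B:t1 (3c) ⇒ 8c, clock 23
[3] DMA t3→B (5c) ∥ CU A:t2 (6c) ⇒ 6c, clock 29
[4] DMA t4→A (3c) ∥ CU B:t3 (7c) ⇒ 7c, clock 36
[5] DMA t5→B (5c) ∥ CU A:t4 (4c) ⇒ 5c, clock 41
[6] DMA t6→A (6c) ∥ CU B:t5 (7c) ⇒ 7c, clock 48
[7] DMA idle ∥ CU A:t6 (7c) ⇒ 7c, clock 55

step 5: A=compute:t4 B=load:t5 [load-bound]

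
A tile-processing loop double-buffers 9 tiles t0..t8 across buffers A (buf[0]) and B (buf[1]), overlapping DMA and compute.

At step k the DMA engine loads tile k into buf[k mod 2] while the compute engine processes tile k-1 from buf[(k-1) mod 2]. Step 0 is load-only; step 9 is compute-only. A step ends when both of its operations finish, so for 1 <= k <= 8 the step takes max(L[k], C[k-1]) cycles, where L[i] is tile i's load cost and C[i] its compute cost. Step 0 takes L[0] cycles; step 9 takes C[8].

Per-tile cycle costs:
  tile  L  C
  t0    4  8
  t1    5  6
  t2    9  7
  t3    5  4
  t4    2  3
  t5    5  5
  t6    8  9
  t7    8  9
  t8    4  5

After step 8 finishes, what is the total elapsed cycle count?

  0. 4=4c; end=4; A:t0 B:-
  1. max(5,8)=8c; end=12; A:t0 B:t1
  2. max(9,6)=9c; end=21; A:t2 B:t1
  3. max(5,7)=7c; end=28; A:t2 B:t3
  4. max(2,4)=4c; end=32; A:t4 B:t3
  5. max(5,3)=5c; end=37; A:t4 B:t5
  6. max(8,5)=8c; end=45; A:t6 B:t5
  7. max(8,9)=9c; end=54; A:t6 B:t7
  8. max(4,9)=9c; end=63; A:t8 B:t7
  9. 5=5c; end=68; A:t8 B:t7

end_cycle[8] = 63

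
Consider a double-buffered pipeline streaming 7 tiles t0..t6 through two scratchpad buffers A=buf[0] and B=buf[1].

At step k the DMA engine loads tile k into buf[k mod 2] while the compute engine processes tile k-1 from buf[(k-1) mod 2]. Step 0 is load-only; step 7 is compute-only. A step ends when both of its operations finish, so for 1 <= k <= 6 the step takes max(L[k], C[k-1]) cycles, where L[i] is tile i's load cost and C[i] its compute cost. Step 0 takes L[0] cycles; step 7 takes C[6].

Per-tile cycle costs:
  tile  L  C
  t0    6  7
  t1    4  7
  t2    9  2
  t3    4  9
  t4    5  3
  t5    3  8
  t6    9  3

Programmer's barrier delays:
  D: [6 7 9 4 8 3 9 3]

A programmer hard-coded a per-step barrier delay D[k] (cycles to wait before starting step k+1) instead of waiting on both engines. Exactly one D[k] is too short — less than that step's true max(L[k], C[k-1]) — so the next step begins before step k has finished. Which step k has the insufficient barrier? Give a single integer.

hazard at step 4

[0] required=L[0]=6=6 vs D=6 ok
[1] required=max(L[1]=4,C[0]=7)=7 vs D=7 ok
[2] required=max(L[2]=9,C[1]=7)=9 vs D=9 ok
[3] required=max(L[3]=4,C[2]=2)=4 vs D=4 ok
[4] required=max(L[4]=5,C[3]=9)=9 vs D=8 SHORT
[5] required=max(L[5]=3,C[4]=3)=3 vs D=3 ok
[6] required=max(L[6]=9,C[5]=8)=9 vs D=9 ok
[7] required=C[6]=3=3 vs D=3 ok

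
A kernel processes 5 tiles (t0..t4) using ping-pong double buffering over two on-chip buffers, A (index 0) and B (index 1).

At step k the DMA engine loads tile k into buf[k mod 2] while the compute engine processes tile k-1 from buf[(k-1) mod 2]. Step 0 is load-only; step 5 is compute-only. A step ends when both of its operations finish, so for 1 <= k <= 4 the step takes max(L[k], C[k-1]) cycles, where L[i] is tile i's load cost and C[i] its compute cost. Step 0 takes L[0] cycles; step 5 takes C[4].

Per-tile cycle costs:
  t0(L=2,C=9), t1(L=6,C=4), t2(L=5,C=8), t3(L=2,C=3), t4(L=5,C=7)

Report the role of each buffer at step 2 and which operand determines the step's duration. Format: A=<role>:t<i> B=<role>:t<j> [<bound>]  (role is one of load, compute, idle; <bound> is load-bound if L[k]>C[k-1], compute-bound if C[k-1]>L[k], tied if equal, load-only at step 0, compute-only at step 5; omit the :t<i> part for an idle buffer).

step 2: A=load:t2 B=compute:t1 [load-bound]

  0. 2=2c; end=2; A:t0 B:-
  1. max(6,9)=9c; end=11; A:t0 B:t1
  2. max(5,4)=5c; end=16; A:t2 B:t1
  3. max(2,8)=8c; end=24; A:t2 B:t3
  4. max(5,3)=5c; end=29; A:t4 B:t3
  5. 7=7c; end=36; A:t4 B:t3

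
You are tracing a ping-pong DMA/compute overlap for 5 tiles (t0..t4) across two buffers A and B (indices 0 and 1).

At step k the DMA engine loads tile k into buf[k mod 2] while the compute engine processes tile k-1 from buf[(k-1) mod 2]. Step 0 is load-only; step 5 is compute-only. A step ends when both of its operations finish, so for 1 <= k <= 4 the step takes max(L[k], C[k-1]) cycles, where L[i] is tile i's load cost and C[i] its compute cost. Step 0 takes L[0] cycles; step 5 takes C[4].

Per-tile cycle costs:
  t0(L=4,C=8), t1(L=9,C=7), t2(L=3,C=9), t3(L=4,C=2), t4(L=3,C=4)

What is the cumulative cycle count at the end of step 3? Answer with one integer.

end_cycle[3] = 29

k=0 load=t0/4c comp=- wait=4 total=4
k=1 load=t1/9c comp=t0/8c wait=9 total=13
k=2 load=t2/3c comp=t1/7c wait=7 total=20
k=3 load=t3/4c comp=t2/9c wait=9 total=29
k=4 load=t4/3c comp=t3/2c wait=3 total=32
k=5 load=- comp=t4/4c wait=4 total=36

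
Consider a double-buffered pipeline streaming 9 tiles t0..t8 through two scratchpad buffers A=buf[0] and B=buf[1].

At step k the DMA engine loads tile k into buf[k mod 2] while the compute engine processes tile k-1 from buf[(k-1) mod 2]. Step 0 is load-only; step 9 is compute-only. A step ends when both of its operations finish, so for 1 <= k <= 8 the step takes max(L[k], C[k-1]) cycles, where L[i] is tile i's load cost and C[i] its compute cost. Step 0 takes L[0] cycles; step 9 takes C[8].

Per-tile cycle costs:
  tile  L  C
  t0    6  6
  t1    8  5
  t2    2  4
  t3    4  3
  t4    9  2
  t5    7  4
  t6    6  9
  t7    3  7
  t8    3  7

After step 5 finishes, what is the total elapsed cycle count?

step 0: L[0]=6 → dur=6, Σ=6 | A=load:t0 B=idle [load-only]
step 1: L[1]=8 C[0]=6 → dur=8, Σ=14 | A=compute:t0 B=load:t1 [load-bound]
step 2: L[2]=2 C[1]=5 → dur=5, Σ=19 | A=load:t2 B=compute:t1 [compute-bound]
step 3: L[3]=4 C[2]=4 → dur=4, Σ=23 | A=compute:t2 B=load:t3 [tied]
step 4: L[4]=9 C[3]=3 → dur=9, Σ=32 | A=load:t4 B=compute:t3 [load-bound]
step 5: L[5]=7 C[4]=2 → dur=7, Σ=39 | A=compute:t4 B=load:t5 [load-bound]
step 6: L[6]=6 C[5]=4 → dur=6, Σ=45 | A=load:t6 B=compute:t5 [load-bound]
step 7: L[7]=3 C[6]=9 → dur=9, Σ=54 | A=compute:t6 B=load:t7 [compute-bound]
step 8: L[8]=3 C[7]=7 → dur=7, Σ=61 | A=load:t8 B=compute:t7 [compute-bound]
step 9: C[8]=7 → dur=7, Σ=68 | A=compute:t8 B=idle [compute-only]

end_cycle[5] = 39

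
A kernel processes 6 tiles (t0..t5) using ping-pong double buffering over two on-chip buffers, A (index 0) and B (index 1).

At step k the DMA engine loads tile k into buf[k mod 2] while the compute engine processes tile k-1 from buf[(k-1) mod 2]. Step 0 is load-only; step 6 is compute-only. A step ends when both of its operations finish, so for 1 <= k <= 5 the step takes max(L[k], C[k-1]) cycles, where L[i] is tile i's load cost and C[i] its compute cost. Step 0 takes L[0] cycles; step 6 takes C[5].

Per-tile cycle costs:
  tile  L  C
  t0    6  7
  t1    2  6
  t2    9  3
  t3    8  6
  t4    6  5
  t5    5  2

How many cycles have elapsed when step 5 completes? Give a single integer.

end_cycle[5] = 41

  0. 6=6c; end=6; A:t0 B:-
  1. max(2,7)=7c; end=13; A:t0 B:t1
  2. max(9,6)=9c; end=22; A:t2 B:t1
  3. max(8,3)=8c; end=30; A:t2 B:t3
  4. max(6,6)=6c; end=36; A:t4 B:t3
  5. max(5,5)=5c; end=41; A:t4 B:t5
  6. 2=2c; end=43; A:t4 B:t5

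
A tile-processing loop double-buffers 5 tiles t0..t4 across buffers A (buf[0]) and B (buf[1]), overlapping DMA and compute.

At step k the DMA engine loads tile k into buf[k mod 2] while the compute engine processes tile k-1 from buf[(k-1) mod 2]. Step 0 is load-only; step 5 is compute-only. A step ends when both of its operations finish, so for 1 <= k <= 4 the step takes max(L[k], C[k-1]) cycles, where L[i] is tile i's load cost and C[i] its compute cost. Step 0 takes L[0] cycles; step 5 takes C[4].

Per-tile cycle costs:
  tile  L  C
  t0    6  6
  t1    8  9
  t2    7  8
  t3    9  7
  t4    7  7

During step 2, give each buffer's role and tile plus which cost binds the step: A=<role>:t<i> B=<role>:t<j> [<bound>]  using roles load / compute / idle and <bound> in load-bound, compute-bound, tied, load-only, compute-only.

step 2: A=load:t2 B=compute:t1 [compute-bound]

k=0 load=t0/6c comp=- wait=6 total=6
k=1 load=t1/8c comp=t0/6c wait=8 total=14
k=2 load=t2/7c comp=t1/9c wait=9 total=23
k=3 load=t3/9c comp=t2/8c wait=9 total=32
k=4 load=t4/7c comp=t3/7c wait=7 total=39
k=5 load=- comp=t4/7c wait=7 total=46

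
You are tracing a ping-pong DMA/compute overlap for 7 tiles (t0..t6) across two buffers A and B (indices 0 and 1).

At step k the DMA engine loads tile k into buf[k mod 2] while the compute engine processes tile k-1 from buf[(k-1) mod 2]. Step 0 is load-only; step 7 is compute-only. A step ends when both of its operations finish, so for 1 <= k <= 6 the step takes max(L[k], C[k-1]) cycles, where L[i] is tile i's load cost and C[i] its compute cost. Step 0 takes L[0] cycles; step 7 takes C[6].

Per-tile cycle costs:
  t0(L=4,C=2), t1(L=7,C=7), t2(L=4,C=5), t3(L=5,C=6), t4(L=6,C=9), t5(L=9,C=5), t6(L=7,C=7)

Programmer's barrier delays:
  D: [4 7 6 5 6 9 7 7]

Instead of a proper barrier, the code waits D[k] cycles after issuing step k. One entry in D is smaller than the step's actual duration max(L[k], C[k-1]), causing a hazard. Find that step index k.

step 0: need L[0]=4 = 4; D[0]=4 ok
step 1: need max(L[1]=7,C[0]=2) = 7; D[1]=7 ok
step 2: need max(L[2]=4,C[1]=7) = 7; D[2]=6 SHORT
step 3: need max(L[3]=5,C[2]=5) = 5; D[3]=5 ok
step 4: need max(L[4]=6,C[3]=6) = 6; D[4]=6 ok
step 5: need max(L[5]=9,C[4]=9) = 9; D[5]=9 ok
step 6: need max(L[6]=7,C[5]=5) = 7; D[6]=7 ok
step 7: need C[6]=7 = 7; D[7]=7 ok

hazard at step 2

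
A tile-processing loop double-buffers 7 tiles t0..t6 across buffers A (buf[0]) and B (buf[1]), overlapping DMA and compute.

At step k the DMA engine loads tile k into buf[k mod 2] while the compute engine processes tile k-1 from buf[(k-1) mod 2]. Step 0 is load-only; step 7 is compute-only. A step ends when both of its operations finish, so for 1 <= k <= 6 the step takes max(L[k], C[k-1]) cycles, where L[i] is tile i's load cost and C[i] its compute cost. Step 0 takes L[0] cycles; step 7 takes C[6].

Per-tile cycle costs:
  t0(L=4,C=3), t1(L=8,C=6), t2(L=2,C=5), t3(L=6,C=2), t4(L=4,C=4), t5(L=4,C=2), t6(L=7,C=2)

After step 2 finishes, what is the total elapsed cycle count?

step 0: L[0]=4 → dur=4, Σ=4 | A=load:t0 B=idle [load-only]
step 1: L[1]=8 C[0]=3 → dur=8, Σ=12 | A=compute:t0 B=load:t1 [load-bound]
step 2: L[2]=2 C[1]=6 → dur=6, Σ=18 | A=load:t2 B=compute:t1 [compute-bound]
step 3: L[3]=6 C[2]=5 → dur=6, Σ=24 | A=compute:t2 B=load:t3 [load-bound]
step 4: L[4]=4 C[3]=2 → dur=4, Σ=28 | A=load:t4 B=compute:t3 [load-bound]
step 5: L[5]=4 C[4]=4 → dur=4, Σ=32 | A=compute:t4 B=load:t5 [tied]
step 6: L[6]=7 C[5]=2 → dur=7, Σ=39 | A=load:t6 B=compute:t5 [load-bound]
step 7: C[6]=2 → dur=2, Σ=41 | A=compute:t6 B=idle [compute-only]

end_cycle[2] = 18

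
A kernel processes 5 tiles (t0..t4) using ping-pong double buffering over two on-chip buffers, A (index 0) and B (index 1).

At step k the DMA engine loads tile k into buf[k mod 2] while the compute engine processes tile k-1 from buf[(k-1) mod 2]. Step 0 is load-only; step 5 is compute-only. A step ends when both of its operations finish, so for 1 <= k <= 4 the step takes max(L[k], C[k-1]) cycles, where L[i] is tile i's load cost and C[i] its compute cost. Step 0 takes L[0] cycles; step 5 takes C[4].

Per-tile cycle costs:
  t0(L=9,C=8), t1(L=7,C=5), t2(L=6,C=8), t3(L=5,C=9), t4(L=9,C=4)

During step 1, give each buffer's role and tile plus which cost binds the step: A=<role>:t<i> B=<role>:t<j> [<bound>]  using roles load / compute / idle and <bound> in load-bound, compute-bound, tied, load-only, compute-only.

step 1: A=compute:t0 B=load:t1 [compute-bound]

  0. 9=9c; end=9; A:t0 B:-
  1. max(7,8)=8c; end=17; A:t0 B:t1
  2. max(6,5)=6c; end=23; A:t2 B:t1
  3. max(5,8)=8c; end=31; A:t2 B:t3
  4. max(9,9)=9c; end=40; A:t4 B:t3
  5. 4=4c; end=44; A:t4 B:t3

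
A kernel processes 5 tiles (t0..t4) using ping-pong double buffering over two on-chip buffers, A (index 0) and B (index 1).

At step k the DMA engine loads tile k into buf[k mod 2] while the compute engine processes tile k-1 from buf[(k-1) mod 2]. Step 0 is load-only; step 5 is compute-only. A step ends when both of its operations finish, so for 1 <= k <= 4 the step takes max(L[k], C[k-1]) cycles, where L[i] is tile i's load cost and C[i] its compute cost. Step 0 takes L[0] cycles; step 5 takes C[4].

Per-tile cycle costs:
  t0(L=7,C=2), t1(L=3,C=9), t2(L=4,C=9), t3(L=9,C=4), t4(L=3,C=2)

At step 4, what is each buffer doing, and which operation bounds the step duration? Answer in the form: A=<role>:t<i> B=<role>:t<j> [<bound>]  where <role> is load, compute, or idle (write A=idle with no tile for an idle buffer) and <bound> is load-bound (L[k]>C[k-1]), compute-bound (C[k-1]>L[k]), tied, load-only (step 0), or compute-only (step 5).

step 0: L[0]=7 → dur=7, Σ=7 | A=load:t0 B=idle [load-only]
step 1: L[1]=3 C[0]=2 → dur=3, Σ=10 | A=compute:t0 B=load:t1 [load-bound]
step 2: L[2]=4 C[1]=9 → dur=9, Σ=19 | A=load:t2 B=compute:t1 [compute-bound]
step 3: L[3]=9 C[2]=9 → dur=9, Σ=28 | A=compute:t2 B=load:t3 [tied]
step 4: L[4]=3 C[3]=4 → dur=4, Σ=32 | A=load:t4 B=compute:t3 [compute-bound]
step 5: C[4]=2 → dur=2, Σ=34 | A=compute:t4 B=idle [compute-only]

step 4: A=load:t4 B=compute:t3 [compute-bound]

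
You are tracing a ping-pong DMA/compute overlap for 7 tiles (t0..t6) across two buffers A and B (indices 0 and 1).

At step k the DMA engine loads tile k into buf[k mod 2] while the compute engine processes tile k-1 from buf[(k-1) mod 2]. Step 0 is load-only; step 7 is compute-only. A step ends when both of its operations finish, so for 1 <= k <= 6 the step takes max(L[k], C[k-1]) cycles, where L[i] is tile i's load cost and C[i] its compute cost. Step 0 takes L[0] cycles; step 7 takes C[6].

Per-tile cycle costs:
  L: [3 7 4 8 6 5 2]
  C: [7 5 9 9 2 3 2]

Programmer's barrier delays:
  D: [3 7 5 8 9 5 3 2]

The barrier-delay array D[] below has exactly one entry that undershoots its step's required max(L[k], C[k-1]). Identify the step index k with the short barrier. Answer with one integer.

[0] required=L[0]=3=3 vs D=3 ok
[1] required=max(L[1]=7,C[0]=7)=7 vs D=7 ok
[2] required=max(L[2]=4,C[1]=5)=5 vs D=5 ok
[3] required=max(L[3]=8,C[2]=9)=9 vs D=8 SHORT
[4] required=max(L[4]=6,C[3]=9)=9 vs D=9 ok
[5] required=max(L[5]=5,C[4]=2)=5 vs D=5 ok
[6] required=max(L[6]=2,C[5]=3)=3 vs D=3 ok
[7] required=C[6]=2=2 vs D=2 ok

hazard at step 3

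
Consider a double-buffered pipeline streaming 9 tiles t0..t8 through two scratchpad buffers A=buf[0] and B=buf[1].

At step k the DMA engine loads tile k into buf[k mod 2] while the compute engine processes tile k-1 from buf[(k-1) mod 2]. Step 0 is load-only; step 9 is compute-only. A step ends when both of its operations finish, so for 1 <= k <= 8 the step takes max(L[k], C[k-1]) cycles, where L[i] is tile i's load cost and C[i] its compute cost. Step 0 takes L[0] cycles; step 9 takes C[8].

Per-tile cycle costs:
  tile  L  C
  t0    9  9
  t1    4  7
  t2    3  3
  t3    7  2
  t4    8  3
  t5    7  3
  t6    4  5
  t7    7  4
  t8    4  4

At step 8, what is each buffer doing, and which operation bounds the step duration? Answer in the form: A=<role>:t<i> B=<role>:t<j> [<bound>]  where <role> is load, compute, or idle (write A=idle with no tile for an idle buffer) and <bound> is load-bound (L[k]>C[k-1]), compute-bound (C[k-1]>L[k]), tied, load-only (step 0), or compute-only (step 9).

k=0 load=t0/9c comp=- wait=9 total=9
k=1 load=t1/4c comp=t0/9c wait=9 total=18
k=2 load=t2/3c comp=t1/7c wait=7 total=25
k=3 load=t3/7c comp=t2/3c wait=7 total=32
k=4 load=t4/8c comp=t3/2c wait=8 total=40
k=5 load=t5/7c comp=t4/3c wait=7 total=47
k=6 load=t6/4c comp=t5/3c wait=4 total=51
k=7 load=t7/7c comp=t6/5c wait=7 total=58
k=8 load=t8/4c comp=t7/4c wait=4 total=62
k=9 load=- comp=t8/4c wait=4 total=66

step 8: A=load:t8 B=compute:t7 [tied]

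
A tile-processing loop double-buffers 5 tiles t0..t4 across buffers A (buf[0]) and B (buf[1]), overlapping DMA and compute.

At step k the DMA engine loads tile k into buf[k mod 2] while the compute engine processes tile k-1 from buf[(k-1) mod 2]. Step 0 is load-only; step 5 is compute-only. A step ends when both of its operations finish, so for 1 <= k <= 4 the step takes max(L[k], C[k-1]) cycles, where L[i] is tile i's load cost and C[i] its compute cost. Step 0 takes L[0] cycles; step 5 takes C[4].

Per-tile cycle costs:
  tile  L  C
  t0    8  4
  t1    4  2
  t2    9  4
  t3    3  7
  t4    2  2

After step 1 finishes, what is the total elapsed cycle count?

end_cycle[1] = 12

k=0 load=t0/8c comp=- wait=8 total=8
k=1 load=t1/4c comp=t0/4c wait=4 total=12
k=2 load=t2/9c comp=t1/2c wait=9 total=21
k=3 load=t3/3c comp=t2/4c wait=4 total=25
k=4 load=t4/2c comp=t3/7c wait=7 total=32
k=5 load=- comp=t4/2c wait=2 total=34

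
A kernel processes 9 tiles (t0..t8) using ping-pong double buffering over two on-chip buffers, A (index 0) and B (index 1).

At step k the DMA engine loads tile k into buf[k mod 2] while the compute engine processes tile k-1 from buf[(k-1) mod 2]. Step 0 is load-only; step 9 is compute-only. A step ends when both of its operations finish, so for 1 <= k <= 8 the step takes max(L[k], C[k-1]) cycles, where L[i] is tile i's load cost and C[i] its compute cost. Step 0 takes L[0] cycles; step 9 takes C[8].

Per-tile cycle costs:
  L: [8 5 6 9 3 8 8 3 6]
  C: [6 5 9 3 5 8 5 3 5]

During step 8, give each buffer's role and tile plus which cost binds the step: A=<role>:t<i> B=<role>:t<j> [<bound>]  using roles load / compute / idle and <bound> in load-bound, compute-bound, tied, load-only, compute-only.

step 8: A=load:t8 B=compute:t7 [load-bound]

[0] DMA t0→A (8c) ∥ CU idle ⇒ 8c, clock 8
[1] DMA t1→B (5c) ∥ CU A:t0 (6c) ⇒ 6c, clock 14
[2] DMA t2→A (6c) ∥ CU B:t1 (5c) ⇒ 6c, clock 20
[3] DMA t3→B (9c) ∥ CU A:t2 (9c) ⇒ 9c, clock 29
[4] DMA t4→A (3c) ∥ CU B:t3 (3c) ⇒ 3c, clock 32
[5] DMA t5→B (8c) ∥ CU A:t4 (5c) ⇒ 8c, clock 40
[6] DMA t6→A (8c) ∥ CU B:t5 (8c) ⇒ 8c, clock 48
[7] DMA t7→B (3c) ∥ CU A:t6 (5c) ⇒ 5c, clock 53
[8] DMA t8→A (6c) ∥ CU B:t7 (3c) ⇒ 6c, clock 59
[9] DMA idle ∥ CU A:t8 (5c) ⇒ 5c, clock 64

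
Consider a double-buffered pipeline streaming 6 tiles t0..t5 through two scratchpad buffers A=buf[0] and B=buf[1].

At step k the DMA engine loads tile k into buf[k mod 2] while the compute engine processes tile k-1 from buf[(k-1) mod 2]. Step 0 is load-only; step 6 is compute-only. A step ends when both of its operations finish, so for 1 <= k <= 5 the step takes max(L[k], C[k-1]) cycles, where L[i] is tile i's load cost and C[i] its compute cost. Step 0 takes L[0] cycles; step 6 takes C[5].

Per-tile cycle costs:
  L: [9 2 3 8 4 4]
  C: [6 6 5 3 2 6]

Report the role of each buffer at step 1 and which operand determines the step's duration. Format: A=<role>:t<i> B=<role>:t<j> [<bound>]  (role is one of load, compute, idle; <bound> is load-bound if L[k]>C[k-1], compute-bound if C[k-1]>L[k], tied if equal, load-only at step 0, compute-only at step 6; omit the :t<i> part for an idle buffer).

[0] DMA t0→A (9c) ∥ CU idle ⇒ 9c, clock 9
[1] DMA t1→B (2c) ∥ CU A:t0 (6c) ⇒ 6c, clock 15
[2] DMA t2→A (3c) ∥ CU B:t1 (6c) ⇒ 6c, clock 21
[3] DMA t3→B (8c) ∥ CU A:t2 (5c) ⇒ 8c, clock 29
[4] DMA t4→A (4c) ∥ CU B:t3 (3c) ⇒ 4c, clock 33
[5] DMA t5→B (4c) ∥ CU A:t4 (2c) ⇒ 4c, clock 37
[6] DMA idle ∥ CU B:t5 (6c) ⇒ 6c, clock 43

step 1: A=compute:t0 B=load:t1 [compute-bound]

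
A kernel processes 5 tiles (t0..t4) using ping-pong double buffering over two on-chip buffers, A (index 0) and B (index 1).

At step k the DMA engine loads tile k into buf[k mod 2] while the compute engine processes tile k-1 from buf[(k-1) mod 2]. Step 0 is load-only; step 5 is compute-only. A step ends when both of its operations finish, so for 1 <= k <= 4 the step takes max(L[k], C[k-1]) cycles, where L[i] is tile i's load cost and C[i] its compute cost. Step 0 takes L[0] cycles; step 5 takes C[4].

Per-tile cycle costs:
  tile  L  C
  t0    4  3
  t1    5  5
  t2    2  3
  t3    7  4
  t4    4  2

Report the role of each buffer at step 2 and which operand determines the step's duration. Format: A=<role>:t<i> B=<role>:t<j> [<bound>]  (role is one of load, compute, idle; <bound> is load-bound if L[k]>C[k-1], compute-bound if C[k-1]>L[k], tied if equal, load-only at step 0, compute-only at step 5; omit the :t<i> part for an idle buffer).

step 2: A=load:t2 B=compute:t1 [compute-bound]

k=0 load=t0/4c comp=- wait=4 total=4
k=1 load=t1/5c comp=t0/3c wait=5 total=9
k=2 load=t2/2c comp=t1/5c wait=5 total=14
k=3 load=t3/7c comp=t2/3c wait=7 total=21
k=4 load=t4/4c comp=t3/4c wait=4 total=25
k=5 load=- comp=t4/2c wait=2 total=27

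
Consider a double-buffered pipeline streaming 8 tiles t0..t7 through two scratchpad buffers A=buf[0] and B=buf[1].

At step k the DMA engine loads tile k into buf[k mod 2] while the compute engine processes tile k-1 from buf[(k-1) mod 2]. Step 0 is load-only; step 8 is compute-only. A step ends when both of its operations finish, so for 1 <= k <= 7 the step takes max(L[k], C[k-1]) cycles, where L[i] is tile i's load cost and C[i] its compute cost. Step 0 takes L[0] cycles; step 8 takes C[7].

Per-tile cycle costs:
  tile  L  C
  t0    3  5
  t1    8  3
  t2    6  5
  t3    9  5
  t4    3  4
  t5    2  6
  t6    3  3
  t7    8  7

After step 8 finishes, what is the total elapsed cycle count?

end_cycle[8] = 56

  0. 3=3c; end=3; A:t0 B:-
  1. max(8,5)=8c; end=11; A:t0 B:t1
  2. max(6,3)=6c; end=17; A:t2 B:t1
  3. max(9,5)=9c; end=26; A:t2 B:t3
  4. max(3,5)=5c; end=31; A:t4 B:t3
  5. max(2,4)=4c; end=35; A:t4 B:t5
  6. max(3,6)=6c; end=41; A:t6 B:t5
  7. max(8,3)=8c; end=49; A:t6 B:t7
  8. 7=7c; end=56; A:t6 B:t7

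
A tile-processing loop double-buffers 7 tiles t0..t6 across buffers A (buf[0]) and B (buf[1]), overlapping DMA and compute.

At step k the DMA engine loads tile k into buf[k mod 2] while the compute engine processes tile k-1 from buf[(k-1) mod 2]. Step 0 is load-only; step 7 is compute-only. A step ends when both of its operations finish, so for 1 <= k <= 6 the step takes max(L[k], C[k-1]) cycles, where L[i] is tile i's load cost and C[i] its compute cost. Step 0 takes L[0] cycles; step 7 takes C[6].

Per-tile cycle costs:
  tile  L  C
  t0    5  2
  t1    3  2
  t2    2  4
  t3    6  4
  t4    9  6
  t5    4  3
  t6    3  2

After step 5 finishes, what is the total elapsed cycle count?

end_cycle[5] = 31

  0. 5=5c; end=5; A:t0 B:-
  1. max(3,2)=3c; end=8; A:t0 B:t1
  2. max(2,2)=2c; end=10; A:t2 B:t1
  3. max(6,4)=6c; end=16; A:t2 B:t3
  4. max(9,4)=9c; end=25; A:t4 B:t3
  5. max(4,6)=6c; end=31; A:t4 B:t5
  6. max(3,3)=3c; end=34; A:t6 B:t5
  7. 2=2c; end=36; A:t6 B:t5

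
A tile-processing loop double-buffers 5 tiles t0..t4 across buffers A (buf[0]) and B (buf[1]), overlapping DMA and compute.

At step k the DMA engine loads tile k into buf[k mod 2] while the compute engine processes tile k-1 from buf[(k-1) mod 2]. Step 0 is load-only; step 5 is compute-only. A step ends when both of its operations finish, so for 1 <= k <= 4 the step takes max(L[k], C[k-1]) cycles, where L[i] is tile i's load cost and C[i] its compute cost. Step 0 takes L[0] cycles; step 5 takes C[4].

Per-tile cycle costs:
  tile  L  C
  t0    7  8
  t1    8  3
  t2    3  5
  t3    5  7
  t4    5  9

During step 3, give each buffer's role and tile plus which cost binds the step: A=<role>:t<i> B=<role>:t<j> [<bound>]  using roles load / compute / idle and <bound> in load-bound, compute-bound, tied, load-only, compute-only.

[0] DMA t0→A (7c) ∥ CU idle ⇒ 7c, clock 7
[1] DMA t1→B (8c) ∥ CU A:t0 (8c) ⇒ 8c, clock 15
[2] DMA t2→A (3c) ∥ CU B:t1 (3c) ⇒ 3c, clock 18
[3] DMA t3→B (5c) ∥ CU A:t2 (5c) ⇒ 5c, clock 23
[4] DMA t4→A (5c) ∥ CU B:t3 (7c) ⇒ 7c, clock 30
[5] DMA idle ∥ CU A:t4 (9c) ⇒ 9c, clock 39

step 3: A=compute:t2 B=load:t3 [tied]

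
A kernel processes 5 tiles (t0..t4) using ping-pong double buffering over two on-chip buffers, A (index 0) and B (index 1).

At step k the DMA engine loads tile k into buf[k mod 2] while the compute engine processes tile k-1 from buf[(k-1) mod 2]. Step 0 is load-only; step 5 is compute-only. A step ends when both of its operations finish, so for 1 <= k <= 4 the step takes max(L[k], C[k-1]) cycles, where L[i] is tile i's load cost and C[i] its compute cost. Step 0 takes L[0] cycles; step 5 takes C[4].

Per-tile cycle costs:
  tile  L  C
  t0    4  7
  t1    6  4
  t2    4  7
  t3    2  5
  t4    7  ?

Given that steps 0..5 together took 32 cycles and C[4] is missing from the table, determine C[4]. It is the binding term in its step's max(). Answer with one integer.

step 0 | dur = L[0]=4 = 4
step 1 | dur = max(L[1]=6, C[0]=7) = 7
step 2 | dur = max(L[2]=4, C[1]=4) = 4
step 3 | dur = max(L[3]=2, C[2]=7) = 7
step 4 | dur = max(L[4]=7, C[3]=5) = 7
step 5 | dur = C[4]=? = C[4]  (unknown; binding)
sum of known step durations = 29
dur[5] = total - known = 32 - 29 = 3
C[4] is the binding max in step 5, so C[4] = dur[5] = 3

C[4] = 3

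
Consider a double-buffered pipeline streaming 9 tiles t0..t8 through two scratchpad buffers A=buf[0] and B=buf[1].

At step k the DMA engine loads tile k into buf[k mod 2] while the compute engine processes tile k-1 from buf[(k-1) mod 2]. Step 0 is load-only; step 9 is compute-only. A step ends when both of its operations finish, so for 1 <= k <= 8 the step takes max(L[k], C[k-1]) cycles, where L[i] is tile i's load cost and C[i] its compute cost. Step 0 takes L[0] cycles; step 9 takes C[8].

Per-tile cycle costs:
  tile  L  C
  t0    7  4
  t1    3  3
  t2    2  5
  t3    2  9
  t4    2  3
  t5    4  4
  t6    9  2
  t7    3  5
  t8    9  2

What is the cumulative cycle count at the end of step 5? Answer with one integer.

[0] DMA t0→A (7c) ∥ CU idle ⇒ 7c, clock 7
[1] DMA t1→B (3c) ∥ CU A:t0 (4c) ⇒ 4c, clock 11
[2] DMA t2→A (2c) ∥ CU B:t1 (3c) ⇒ 3c, clock 14
[3] DMA t3→B (2c) ∥ CU A:t2 (5c) ⇒ 5c, clock 19
[4] DMA t4→A (2c) ∥ CU B:t3 (9c) ⇒ 9c, clock 28
[5] DMA t5→B (4c) ∥ CU A:t4 (3c) ⇒ 4c, clock 32
[6] DMA t6→A (9c) ∥ CU B:t5 (4c) ⇒ 9c, clock 41
[7] DMA t7→B (3c) ∥ CU A:t6 (2c) ⇒ 3c, clock 44
[8] DMA t8→A (9c) ∥ CU B:t7 (5c) ⇒ 9c, clock 53
[9] DMA idle ∥ CU A:t8 (2c) ⇒ 2c, clock 55

end_cycle[5] = 32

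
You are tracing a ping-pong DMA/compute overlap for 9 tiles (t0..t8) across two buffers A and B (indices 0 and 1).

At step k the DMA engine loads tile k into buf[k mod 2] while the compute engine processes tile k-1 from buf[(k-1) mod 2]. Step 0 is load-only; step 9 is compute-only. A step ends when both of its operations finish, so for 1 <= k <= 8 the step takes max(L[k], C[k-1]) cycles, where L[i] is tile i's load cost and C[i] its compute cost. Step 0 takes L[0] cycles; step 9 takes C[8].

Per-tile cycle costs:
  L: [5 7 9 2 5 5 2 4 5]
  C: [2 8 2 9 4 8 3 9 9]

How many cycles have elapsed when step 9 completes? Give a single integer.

end_cycle[9] = 67

  0. 5=5c; end=5; A:t0 B:-
  1. max(7,2)=7c; end=12; A:t0 B:t1
  2. max(9,8)=9c; end=21; A:t2 B:t1
  3. max(2,2)=2c; end=23; A:t2 B:t3
  4. max(5,9)=9c; end=32; A:t4 B:t3
  5. max(5,4)=5c; end=37; A:t4 B:t5
  6. max(2,8)=8c; end=45; A:t6 B:t5
  7. max(4,3)=4c; end=49; A:t6 B:t7
  8. max(5,9)=9c; end=58; A:t8 B:t7
  9. 9=9c; end=67; A:t8 B:t7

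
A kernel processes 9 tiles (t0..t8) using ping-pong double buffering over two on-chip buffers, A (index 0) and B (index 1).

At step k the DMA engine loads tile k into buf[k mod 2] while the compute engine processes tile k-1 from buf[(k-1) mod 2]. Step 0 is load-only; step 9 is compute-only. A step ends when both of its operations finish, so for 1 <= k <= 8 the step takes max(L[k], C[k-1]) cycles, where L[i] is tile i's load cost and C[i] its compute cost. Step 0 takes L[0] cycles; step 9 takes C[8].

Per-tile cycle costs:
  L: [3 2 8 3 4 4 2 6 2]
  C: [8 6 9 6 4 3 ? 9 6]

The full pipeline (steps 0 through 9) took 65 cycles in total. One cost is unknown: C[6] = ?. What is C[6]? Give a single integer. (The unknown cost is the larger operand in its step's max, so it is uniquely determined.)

C[6] = 9

step 0: dur = L[0]=3 = 3
step 1: dur = max(L[1]=2, C[0]=8) = 8
step 2: dur = max(L[2]=8, C[1]=6) = 8
step 3: dur = max(L[3]=3, C[2]=9) = 9
step 4: dur = max(L[4]=4, C[3]=6) = 6
step 5: dur = max(L[5]=4, C[4]=4) = 4
step 6: dur = max(L[6]=2, C[5]=3) = 3
step 7: dur = max(L[7]=6, C[6]=?) = C[6]  (unknown; binding)
step 8: dur = max(L[8]=2, C[7]=9) = 9
step 9: dur = C[8]=6 = 6
sum of known step durations = 56
dur[7] = total - known = 65 - 56 = 9
C[6] is the binding max in step 7, so C[6] = dur[7] = 9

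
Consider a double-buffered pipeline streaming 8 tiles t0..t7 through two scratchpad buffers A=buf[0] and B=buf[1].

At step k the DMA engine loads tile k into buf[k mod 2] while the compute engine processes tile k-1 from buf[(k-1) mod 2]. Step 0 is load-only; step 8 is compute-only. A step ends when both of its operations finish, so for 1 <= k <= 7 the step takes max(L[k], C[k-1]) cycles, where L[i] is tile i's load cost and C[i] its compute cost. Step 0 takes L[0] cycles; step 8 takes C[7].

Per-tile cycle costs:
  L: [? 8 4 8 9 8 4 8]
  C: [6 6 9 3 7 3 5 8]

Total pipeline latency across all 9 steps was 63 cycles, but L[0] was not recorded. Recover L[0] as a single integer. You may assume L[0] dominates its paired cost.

step 0: dur = L[0]=? = L[0]  (unknown; binding)
step 1: dur = max(L[1]=8, C[0]=6) = 8
step 2: dur = max(L[2]=4, C[1]=6) = 6
step 3: dur = max(L[3]=8, C[2]=9) = 9
step 4: dur = max(L[4]=9, C[3]=3) = 9
step 5: dur = max(L[5]=8, C[4]=7) = 8
step 6: dur = max(L[6]=4, C[5]=3) = 4
step 7: dur = max(L[7]=8, C[6]=5) = 8
step 8: dur = C[7]=8 = 8
sum of known step durations = 60
dur[0] = total - known = 63 - 60 = 3
L[0] is the binding max in step 0, so L[0] = dur[0] = 3

L[0] = 3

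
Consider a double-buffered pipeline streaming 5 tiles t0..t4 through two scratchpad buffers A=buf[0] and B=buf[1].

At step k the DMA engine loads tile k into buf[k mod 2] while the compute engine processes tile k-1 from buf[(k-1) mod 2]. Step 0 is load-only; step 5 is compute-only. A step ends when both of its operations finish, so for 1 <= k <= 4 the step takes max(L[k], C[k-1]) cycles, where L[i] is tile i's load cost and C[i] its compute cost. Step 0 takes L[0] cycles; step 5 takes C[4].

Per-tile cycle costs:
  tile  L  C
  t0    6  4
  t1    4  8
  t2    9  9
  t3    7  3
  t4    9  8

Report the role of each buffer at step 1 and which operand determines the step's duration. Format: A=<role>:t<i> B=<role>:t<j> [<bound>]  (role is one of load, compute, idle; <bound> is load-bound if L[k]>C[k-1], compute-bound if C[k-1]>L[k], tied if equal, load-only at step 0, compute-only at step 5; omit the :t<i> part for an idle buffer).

step 0: L[0]=6 → dur=6, Σ=6 | A=load:t0 B=idle [load-only]
step 1: L[1]=4 C[0]=4 → dur=4, Σ=10 | A=compute:t0 B=load:t1 [tied]
step 2: L[2]=9 C[1]=8 → dur=9, Σ=19 | A=load:t2 B=compute:t1 [load-bound]
step 3: L[3]=7 C[2]=9 → dur=9, Σ=28 | A=compute:t2 B=load:t3 [compute-bound]
step 4: L[4]=9 C[3]=3 → dur=9, Σ=37 | A=load:t4 B=compute:t3 [load-bound]
step 5: C[4]=8 → dur=8, Σ=45 | A=compute:t4 B=idle [compute-only]

step 1: A=compute:t0 B=load:t1 [tied]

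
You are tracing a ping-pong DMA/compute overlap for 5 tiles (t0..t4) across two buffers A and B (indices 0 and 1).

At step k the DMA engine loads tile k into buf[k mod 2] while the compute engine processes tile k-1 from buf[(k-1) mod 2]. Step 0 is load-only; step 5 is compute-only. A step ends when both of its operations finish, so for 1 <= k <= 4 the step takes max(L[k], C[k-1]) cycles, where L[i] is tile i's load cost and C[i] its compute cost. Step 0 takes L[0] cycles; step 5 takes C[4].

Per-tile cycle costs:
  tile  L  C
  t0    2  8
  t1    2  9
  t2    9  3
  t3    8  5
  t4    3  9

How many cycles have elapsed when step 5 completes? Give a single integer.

end_cycle[5] = 41

[0] DMA t0→A (2c) ∥ CU idle ⇒ 2c, clock 2
[1] DMA t1→B (2c) ∥ CU A:t0 (8c) ⇒ 8c, clock 10
[2] DMA t2→A (9c) ∥ CU B:t1 (9c) ⇒ 9c, clock 19
[3] DMA t3→B (8c) ∥ CU A:t2 (3c) ⇒ 8c, clock 27
[4] DMA t4→A (3c) ∥ CU B:t3 (5c) ⇒ 5c, clock 32
[5] DMA idle ∥ CU A:t4 (9c) ⇒ 9c, clock 41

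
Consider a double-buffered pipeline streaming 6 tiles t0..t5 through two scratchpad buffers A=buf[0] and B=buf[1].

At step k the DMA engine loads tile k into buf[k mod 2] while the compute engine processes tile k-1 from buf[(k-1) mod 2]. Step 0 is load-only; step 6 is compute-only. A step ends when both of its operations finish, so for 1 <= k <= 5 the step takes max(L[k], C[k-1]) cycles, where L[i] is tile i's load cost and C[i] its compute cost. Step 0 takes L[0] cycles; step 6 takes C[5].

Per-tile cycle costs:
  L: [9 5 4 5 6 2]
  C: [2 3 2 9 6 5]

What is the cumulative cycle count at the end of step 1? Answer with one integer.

end_cycle[1] = 14

  0. 9=9c; end=9; A:t0 B:-
  1. max(5,2)=5c; end=14; A:t0 B:t1
  2. max(4,3)=4c; end=18; A:t2 B:t1
  3. max(5,2)=5c; end=23; A:t2 B:t3
  4. max(6,9)=9c; end=32; A:t4 B:t3
  5. max(2,6)=6c; end=38; A:t4 B:t5
  6. 5=5c; end=43; A:t4 B:t5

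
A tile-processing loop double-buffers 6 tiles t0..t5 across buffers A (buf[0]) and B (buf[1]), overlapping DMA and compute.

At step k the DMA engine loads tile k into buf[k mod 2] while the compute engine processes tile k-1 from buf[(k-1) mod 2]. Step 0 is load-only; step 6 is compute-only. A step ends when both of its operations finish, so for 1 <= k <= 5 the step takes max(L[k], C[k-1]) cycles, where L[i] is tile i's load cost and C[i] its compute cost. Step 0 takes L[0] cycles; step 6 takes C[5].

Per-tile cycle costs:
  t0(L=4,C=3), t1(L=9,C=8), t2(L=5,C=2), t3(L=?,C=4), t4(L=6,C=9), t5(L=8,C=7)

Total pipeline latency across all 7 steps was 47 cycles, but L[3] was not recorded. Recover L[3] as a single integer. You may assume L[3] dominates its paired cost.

L[3] = 4

step 0 | dur = L[0]=4 = 4
step 1 | dur = max(L[1]=9, C[0]=3) = 9
step 2 | dur = max(L[2]=5, C[1]=8) = 8
step 3 | dur = max(L[3]=?, C[2]=2) = L[3]  (unknown; binding)
step 4 | dur = max(L[4]=6, C[3]=4) = 6
step 5 | dur = max(L[5]=8, C[4]=9) = 9
step 6 | dur = C[5]=7 = 7
sum of known step durations = 43
dur[3] = total - known = 47 - 43 = 4
L[3] is the binding max in step 3, so L[3] = dur[3] = 4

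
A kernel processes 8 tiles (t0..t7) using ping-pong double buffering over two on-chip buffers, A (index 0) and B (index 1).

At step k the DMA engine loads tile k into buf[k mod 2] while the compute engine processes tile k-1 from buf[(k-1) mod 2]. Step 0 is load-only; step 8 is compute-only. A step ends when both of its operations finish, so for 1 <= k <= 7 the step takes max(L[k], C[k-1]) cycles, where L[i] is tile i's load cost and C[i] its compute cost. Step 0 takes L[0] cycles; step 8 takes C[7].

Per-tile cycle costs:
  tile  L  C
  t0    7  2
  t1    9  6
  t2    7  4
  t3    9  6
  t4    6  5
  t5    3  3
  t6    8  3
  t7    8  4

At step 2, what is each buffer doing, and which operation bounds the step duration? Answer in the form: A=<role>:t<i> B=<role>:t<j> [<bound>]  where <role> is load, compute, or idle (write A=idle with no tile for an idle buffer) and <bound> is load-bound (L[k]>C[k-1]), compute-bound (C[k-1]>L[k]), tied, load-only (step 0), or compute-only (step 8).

step 2: A=load:t2 B=compute:t1 [load-bound]

  0. 7=7c; end=7; A:t0 B:-
  1. max(9,2)=9c; end=16; A:t0 B:t1
  2. max(7,6)=7c; end=23; A:t2 B:t1
  3. max(9,4)=9c; end=32; A:t2 B:t3
  4. max(6,6)=6c; end=38; A:t4 B:t3
  5. max(3,5)=5c; end=43; A:t4 B:t5
  6. max(8,3)=8c; end=51; A:t6 B:t5
  7. max(8,3)=8c; end=59; A:t6 B:t7
  8. 4=4c; end=63; A:t6 B:t7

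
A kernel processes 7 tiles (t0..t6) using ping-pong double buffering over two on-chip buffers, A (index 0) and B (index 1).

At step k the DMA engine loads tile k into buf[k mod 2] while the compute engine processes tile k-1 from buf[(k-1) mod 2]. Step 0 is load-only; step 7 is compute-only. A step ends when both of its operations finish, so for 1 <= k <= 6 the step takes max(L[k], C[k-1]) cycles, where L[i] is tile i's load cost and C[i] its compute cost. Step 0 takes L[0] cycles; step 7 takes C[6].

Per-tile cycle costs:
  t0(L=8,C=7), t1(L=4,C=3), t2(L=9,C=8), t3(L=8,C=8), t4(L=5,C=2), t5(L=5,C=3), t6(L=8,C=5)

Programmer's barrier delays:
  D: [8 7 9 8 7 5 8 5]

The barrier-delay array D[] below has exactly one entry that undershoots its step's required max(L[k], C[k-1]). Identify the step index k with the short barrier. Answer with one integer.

step 0: need L[0]=8 = 8; D[0]=8 ok
step 1: need max(L[1]=4,C[0]=7) = 7; D[1]=7 ok
step 2: need max(L[2]=9,C[1]=3) = 9; D[2]=9 ok
step 3: need max(L[3]=8,C[2]=8) = 8; D[3]=8 ok
step 4: need max(L[4]=5,C[3]=8) = 8; D[4]=7 SHORT
step 5: need max(L[5]=5,C[4]=2) = 5; D[5]=5 ok
step 6: need max(L[6]=8,C[5]=3) = 8; D[6]=8 ok
step 7: need C[6]=5 = 5; D[7]=5 ok

hazard at step 4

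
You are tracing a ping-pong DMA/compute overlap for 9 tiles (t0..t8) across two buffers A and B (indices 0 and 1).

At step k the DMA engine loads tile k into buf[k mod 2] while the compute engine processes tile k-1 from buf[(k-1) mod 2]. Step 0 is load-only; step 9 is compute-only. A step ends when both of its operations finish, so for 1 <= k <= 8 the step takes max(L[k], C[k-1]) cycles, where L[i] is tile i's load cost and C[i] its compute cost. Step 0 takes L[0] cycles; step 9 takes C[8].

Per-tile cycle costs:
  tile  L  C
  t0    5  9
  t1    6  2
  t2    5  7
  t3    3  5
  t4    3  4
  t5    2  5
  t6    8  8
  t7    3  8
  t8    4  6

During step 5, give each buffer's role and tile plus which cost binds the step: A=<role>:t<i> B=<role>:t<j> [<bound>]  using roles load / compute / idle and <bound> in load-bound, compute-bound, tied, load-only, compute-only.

step 5: A=compute:t4 B=load:t5 [compute-bound]

  0. 5=5c; end=5; A:t0 B:-
  1. max(6,9)=9c; end=14; A:t0 B:t1
  2. max(5,2)=5c; end=19; A:t2 B:t1
  3. max(3,7)=7c; end=26; A:t2 B:t3
  4. max(3,5)=5c; end=31; A:t4 B:t3
  5. max(2,4)=4c; end=35; A:t4 B:t5
  6. max(8,5)=8c; end=43; A:t6 B:t5
  7. max(3,8)=8c; end=51; A:t6 B:t7
  8. max(4,8)=8c; end=59; A:t8 B:t7
  9. 6=6c; end=65; A:t8 B:t7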